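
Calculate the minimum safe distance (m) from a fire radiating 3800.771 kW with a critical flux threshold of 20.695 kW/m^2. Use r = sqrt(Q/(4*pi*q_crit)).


4*pi*q_crit = 260.06
Q/(4*pi*q_crit) = 14.615
r = sqrt(14.615) = 3.8229 m

3.8229 m


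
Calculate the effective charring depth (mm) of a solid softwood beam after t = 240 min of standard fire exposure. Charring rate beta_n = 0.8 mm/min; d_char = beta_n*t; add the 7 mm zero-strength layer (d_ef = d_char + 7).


d_char = 0.8 * 240 = 192 mm
d_ef = 192 + 1.0*7 = 199 mm

199 mm


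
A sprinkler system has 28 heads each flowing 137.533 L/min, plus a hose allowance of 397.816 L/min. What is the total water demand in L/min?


Sprinkler demand = 28 * 137.533 = 3850.924 L/min
Total = 3850.924 + 397.816 = 4248.74 L/min

4248.74 L/min


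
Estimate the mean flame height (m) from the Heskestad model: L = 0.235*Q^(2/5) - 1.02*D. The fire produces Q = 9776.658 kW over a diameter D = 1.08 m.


Q^(2/5) = 39.453
0.235 * Q^(2/5) = 9.2714
1.02 * D = 1.1016
L = 8.1698 m

8.1698 m


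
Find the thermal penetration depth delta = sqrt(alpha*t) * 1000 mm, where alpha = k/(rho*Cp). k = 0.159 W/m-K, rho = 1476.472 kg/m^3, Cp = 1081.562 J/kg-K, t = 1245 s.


alpha = 0.159 / (1476.472 * 1081.562) = 9.9568e-08 m^2/s
alpha * t = 0.00012396
delta = sqrt(0.00012396) * 1000 = 11.134 mm

11.134 mm


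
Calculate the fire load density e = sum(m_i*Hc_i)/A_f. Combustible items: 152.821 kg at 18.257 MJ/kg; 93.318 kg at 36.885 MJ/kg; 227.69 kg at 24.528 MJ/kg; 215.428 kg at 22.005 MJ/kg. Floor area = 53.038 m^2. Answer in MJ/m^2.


Total energy = 152.821*18.257 + 93.318*36.885 + 227.69*24.528 + 215.428*22.005
= 2790.053 + 3442.034 + 5584.780 + 4740.493
= 16557.36 MJ
e = 16557.36 / 53.038 = 312.18 MJ/m^2

312.18 MJ/m^2


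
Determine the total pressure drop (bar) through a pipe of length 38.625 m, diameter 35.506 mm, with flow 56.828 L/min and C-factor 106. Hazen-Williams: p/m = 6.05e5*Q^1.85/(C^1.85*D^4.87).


Q^1.85 = 1761.7
C^1.85 = 5582.3
D^4.87 = 3.5479e+07
p/m = 0.0053816 bar/m
p_total = 0.0053816 * 38.625 = 0.20786 bar

0.20786 bar


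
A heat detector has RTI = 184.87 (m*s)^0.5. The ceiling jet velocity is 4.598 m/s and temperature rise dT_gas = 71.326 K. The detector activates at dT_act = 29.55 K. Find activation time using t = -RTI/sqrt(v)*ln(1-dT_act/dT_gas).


dT_act/dT_gas = 0.41429
ln(1 - 0.41429) = -0.53494
t = -184.87 / sqrt(4.598) * -0.53494 = 46.120 s

46.120 s


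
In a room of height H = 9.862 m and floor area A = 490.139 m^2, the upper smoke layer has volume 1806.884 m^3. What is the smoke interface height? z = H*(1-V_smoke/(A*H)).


V/(A*H) = 0.37381
1 - 0.37381 = 0.62619
z = 9.862 * 0.62619 = 6.1755 m

6.1755 m


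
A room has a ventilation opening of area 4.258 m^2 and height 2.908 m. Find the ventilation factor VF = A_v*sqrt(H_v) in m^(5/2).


sqrt(H_v) = 1.7053
VF = 4.258 * 1.7053 = 7.2611 m^(5/2)

7.2611 m^(5/2)


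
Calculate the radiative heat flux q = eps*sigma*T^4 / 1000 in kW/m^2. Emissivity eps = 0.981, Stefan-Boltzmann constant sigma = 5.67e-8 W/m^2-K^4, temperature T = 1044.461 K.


T^4 = 1.1901e+12
q = 0.981 * 5.67e-8 * 1.1901e+12 / 1000 = 66.194 kW/m^2

66.194 kW/m^2


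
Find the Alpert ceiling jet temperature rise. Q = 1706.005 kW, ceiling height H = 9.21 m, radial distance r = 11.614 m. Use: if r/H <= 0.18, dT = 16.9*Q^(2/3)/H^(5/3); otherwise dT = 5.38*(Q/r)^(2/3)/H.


r/H = 11.614 / 9.21 = 1.2610
r/H > 0.18, so dT = 5.38*(Q/r)^(2/3)/H
Q/r = 146.89
(Q/r)^(2/3) = 27.840
dT = 5.38 * 27.840 / 9.21 = 16.263 K

16.263 K


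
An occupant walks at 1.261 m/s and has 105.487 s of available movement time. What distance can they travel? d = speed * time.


d = 1.261 * 105.487 = 133.02 m

133.02 m


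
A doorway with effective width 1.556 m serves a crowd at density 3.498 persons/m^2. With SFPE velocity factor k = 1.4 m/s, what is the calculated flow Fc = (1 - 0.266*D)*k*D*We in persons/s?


1 - 0.266*D = 1 - 0.266*3.498 = 0.069532
Fs = 0.069532 * 1.4 * 3.498 = 0.34051 persons/(s*m)
Fc = 0.34051 * 1.556 = 0.52984 persons/s

0.52984 persons/s


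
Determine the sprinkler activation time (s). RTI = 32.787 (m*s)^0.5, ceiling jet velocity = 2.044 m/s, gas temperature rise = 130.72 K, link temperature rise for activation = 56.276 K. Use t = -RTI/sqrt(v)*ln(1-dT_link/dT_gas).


dT_link/dT_gas = 0.43051
ln(1 - 0.43051) = -0.56301
t = -32.787 / sqrt(2.044) * -0.56301 = 12.912 s

12.912 s


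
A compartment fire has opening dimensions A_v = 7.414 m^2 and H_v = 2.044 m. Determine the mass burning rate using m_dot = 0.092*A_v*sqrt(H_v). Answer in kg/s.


sqrt(H_v) = 1.4297
m_dot = 0.092 * 7.414 * 1.4297 = 0.97517 kg/s

0.97517 kg/s


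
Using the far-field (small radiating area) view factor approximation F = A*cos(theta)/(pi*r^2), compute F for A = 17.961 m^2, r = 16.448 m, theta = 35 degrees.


cos(35 deg) = 0.81915
pi*r^2 = 849.92
F = 17.961 * 0.81915 / 849.92 = 0.017311

0.017311


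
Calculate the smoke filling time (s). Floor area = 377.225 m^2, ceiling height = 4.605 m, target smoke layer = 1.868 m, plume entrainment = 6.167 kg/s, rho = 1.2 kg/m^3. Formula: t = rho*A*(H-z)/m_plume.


H - z = 2.737 m
t = 1.2 * 377.225 * 2.737 / 6.167 = 200.90 s

200.90 s


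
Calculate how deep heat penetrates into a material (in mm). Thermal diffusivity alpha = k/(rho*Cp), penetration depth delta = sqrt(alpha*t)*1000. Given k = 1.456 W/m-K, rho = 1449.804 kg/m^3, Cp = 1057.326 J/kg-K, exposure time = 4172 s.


alpha = 1.456 / (1449.804 * 1057.326) = 9.4982e-07 m^2/s
alpha * t = 0.0039627
delta = sqrt(0.0039627) * 1000 = 62.950 mm

62.950 mm


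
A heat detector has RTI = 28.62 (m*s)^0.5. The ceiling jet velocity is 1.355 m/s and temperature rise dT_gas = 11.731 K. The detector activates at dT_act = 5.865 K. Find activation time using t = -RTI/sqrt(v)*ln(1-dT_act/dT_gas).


dT_act/dT_gas = 0.49996
ln(1 - 0.49996) = -0.69306
t = -28.62 / sqrt(1.355) * -0.69306 = 17.040 s

17.040 s


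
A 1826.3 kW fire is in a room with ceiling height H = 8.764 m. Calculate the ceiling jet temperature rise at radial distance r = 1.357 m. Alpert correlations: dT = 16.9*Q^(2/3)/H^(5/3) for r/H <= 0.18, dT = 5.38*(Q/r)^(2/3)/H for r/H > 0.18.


r/H = 1.357 / 8.764 = 0.15484
r/H <= 0.18, so dT = 16.9*Q^(2/3)/H^(5/3)
Q^(2/3) = 149.41
H^(5/3) = 37.254
dT = 16.9 * 149.41 / 37.254 = 67.779 K

67.779 K


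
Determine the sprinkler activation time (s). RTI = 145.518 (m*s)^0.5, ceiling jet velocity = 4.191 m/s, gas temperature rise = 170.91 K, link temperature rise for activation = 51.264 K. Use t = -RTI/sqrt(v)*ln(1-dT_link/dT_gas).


dT_link/dT_gas = 0.29995
ln(1 - 0.29995) = -0.35660
t = -145.518 / sqrt(4.191) * -0.35660 = 25.348 s

25.348 s


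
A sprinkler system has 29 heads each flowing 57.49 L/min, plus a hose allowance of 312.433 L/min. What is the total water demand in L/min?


Sprinkler demand = 29 * 57.49 = 1667.21 L/min
Total = 1667.21 + 312.433 = 1979.643 L/min

1979.643 L/min


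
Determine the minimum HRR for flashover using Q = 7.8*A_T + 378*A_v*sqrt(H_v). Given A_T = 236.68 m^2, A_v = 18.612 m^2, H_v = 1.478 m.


7.8*A_T = 1846.104
sqrt(H_v) = 1.2157
378*A_v*sqrt(H_v) = 8553.1
Q = 1846.104 + 8553.1 = 10399 kW

10399 kW


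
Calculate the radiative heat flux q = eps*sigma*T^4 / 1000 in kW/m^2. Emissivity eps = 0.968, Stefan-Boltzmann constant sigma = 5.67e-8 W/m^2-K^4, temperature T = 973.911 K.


T^4 = 8.9966e+11
q = 0.968 * 5.67e-8 * 8.9966e+11 / 1000 = 49.378 kW/m^2

49.378 kW/m^2


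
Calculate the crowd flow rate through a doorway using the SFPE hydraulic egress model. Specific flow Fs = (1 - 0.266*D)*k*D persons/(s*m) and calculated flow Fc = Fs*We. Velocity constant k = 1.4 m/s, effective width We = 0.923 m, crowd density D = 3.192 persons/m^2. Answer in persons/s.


1 - 0.266*D = 1 - 0.266*3.192 = 0.15093
Fs = 0.15093 * 1.4 * 3.192 = 0.67447 persons/(s*m)
Fc = 0.67447 * 0.923 = 0.62253 persons/s

0.62253 persons/s


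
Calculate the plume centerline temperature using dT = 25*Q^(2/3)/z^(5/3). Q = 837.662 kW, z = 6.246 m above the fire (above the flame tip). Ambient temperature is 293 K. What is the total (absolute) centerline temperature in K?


Q^(2/3) = 88.861
z^(5/3) = 21.184
dT = 25 * 88.861 / 21.184 = 104.87 K
T = 293 + 104.87 = 397.87 K

397.87 K


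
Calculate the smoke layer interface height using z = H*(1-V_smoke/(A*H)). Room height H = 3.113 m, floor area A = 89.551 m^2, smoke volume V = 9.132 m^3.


V/(A*H) = 0.032758
1 - 0.032758 = 0.96724
z = 3.113 * 0.96724 = 3.0110 m

3.0110 m


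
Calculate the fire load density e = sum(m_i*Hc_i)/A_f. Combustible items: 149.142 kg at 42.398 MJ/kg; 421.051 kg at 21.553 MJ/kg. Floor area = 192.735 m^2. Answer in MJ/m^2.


Total energy = 149.142*42.398 + 421.051*21.553
= 6323.323 + 9074.912
= 15398.23 MJ
e = 15398.23 / 192.735 = 79.893 MJ/m^2

79.893 MJ/m^2


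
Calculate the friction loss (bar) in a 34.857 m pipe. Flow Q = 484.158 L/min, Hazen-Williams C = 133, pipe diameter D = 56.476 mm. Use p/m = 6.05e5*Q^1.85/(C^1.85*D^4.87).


Q^1.85 = 92731
C^1.85 = 8494.3
D^4.87 = 3.4008e+08
p/m = 0.019421 bar/m
p_total = 0.019421 * 34.857 = 0.67697 bar

0.67697 bar


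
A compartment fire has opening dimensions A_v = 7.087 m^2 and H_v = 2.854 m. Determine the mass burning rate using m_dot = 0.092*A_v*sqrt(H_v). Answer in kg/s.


sqrt(H_v) = 1.6894
m_dot = 0.092 * 7.087 * 1.6894 = 1.1015 kg/s

1.1015 kg/s


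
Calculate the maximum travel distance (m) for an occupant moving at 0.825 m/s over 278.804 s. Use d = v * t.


d = 0.825 * 278.804 = 230.01 m

230.01 m


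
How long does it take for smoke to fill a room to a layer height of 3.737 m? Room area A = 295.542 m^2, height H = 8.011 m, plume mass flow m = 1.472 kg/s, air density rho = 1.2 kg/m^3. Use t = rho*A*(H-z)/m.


H - z = 4.274 m
t = 1.2 * 295.542 * 4.274 / 1.472 = 1029.7 s

1029.7 s


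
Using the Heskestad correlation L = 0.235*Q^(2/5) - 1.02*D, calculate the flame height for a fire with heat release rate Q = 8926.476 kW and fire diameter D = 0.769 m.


Q^(2/5) = 38.043
0.235 * Q^(2/5) = 8.9400
1.02 * D = 0.78438
L = 8.1557 m

8.1557 m


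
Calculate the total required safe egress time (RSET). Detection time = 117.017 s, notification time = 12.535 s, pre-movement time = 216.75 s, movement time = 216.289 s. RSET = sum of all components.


Total = 117.017 + 12.535 + 216.75 + 216.289 = 562.591 s

562.591 s


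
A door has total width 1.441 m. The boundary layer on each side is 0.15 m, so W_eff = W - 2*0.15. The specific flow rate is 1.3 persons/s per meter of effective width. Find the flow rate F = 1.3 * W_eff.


W_eff = 1.441 - 0.30 = 1.141 m
F = 1.3 * 1.141 = 1.4833 persons/s

1.4833 persons/s


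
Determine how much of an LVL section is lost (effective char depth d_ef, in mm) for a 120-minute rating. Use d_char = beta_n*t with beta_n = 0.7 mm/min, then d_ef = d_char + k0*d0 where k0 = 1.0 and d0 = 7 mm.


d_char = 0.7 * 120 = 84 mm
d_ef = 84 + 1.0*7 = 91 mm

91 mm


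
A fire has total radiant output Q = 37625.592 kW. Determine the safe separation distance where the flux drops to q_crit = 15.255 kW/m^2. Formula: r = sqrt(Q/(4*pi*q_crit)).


4*pi*q_crit = 191.70
Q/(4*pi*q_crit) = 196.27
r = sqrt(196.27) = 14.010 m

14.010 m


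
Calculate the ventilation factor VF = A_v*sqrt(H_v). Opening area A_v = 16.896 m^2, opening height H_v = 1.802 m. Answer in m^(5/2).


sqrt(H_v) = 1.3424
VF = 16.896 * 1.3424 = 22.681 m^(5/2)

22.681 m^(5/2)


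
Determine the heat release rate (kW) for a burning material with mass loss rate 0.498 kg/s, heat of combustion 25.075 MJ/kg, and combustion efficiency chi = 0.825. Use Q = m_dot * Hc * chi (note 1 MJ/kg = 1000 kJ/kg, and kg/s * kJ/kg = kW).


Hc = 25.075 MJ/kg = 25.075 * 1000 kJ/kg = 25075 kJ/kg
Q = 0.498 kg/s * 25075 kJ/kg * 0.825 = 10302 kW

10302 kW


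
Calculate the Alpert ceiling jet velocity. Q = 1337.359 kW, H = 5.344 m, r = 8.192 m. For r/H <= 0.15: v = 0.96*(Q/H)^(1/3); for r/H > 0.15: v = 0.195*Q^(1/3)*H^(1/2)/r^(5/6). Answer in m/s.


r/H = 8.192 / 5.344 = 1.5329
r/H > 0.15, so v = 0.195*Q^(1/3)*H^(1/2)/r^(5/6)
Q^(1/3) = 11.017
H^(1/2) = 2.3117
r^(5/6) = 5.7698
v = 0.195 * 11.017 * 2.3117 / 5.7698 = 0.86078 m/s

0.86078 m/s


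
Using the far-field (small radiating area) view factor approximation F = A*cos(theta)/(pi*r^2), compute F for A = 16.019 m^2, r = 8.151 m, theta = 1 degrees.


cos(1 deg) = 0.99985
pi*r^2 = 208.72
F = 16.019 * 0.99985 / 208.72 = 0.076736

0.076736


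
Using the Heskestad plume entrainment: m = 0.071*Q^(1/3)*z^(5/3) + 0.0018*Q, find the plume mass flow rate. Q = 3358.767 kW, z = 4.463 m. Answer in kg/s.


Q^(1/3) = 14.976
z^(5/3) = 12.098
First term = 0.071 * 14.976 * 12.098 = 12.864
Second term = 0.0018 * 3358.767 = 6.0458
m = 18.909 kg/s

18.909 kg/s


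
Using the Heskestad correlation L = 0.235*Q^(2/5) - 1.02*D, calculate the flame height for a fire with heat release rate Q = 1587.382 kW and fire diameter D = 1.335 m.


Q^(2/5) = 19.067
0.235 * Q^(2/5) = 4.4806
1.02 * D = 1.3617
L = 3.1189 m

3.1189 m


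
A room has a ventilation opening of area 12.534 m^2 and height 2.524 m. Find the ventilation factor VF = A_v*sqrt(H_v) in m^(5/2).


sqrt(H_v) = 1.5887
VF = 12.534 * 1.5887 = 19.913 m^(5/2)

19.913 m^(5/2)


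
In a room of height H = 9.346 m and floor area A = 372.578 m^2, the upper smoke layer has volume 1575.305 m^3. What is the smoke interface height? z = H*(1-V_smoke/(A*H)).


V/(A*H) = 0.45240
1 - 0.45240 = 0.54760
z = 9.346 * 0.54760 = 5.1179 m

5.1179 m


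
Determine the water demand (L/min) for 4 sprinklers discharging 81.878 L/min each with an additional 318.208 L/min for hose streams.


Sprinkler demand = 4 * 81.878 = 327.512 L/min
Total = 327.512 + 318.208 = 645.72 L/min

645.72 L/min


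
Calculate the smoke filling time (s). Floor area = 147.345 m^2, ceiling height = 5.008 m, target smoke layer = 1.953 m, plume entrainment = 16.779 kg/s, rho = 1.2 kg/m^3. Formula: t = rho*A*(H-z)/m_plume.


H - z = 3.055 m
t = 1.2 * 147.345 * 3.055 / 16.779 = 32.193 s

32.193 s


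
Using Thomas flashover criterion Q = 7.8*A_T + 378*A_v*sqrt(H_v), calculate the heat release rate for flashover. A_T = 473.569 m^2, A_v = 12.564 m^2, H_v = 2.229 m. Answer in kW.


7.8*A_T = 3693.8
sqrt(H_v) = 1.4930
378*A_v*sqrt(H_v) = 7090.5
Q = 3693.8 + 7090.5 = 10784 kW

10784 kW


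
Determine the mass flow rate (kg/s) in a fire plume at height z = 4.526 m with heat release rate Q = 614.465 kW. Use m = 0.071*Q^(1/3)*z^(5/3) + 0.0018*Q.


Q^(1/3) = 8.5016
z^(5/3) = 12.384
First term = 0.071 * 8.5016 * 12.384 = 7.4751
Second term = 0.0018 * 614.465 = 1.1060
m = 8.5811 kg/s

8.5811 kg/s


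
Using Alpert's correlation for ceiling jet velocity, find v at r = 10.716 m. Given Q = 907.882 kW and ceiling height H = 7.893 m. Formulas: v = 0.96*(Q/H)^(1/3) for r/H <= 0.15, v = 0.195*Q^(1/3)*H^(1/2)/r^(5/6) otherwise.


r/H = 10.716 / 7.893 = 1.3577
r/H > 0.15, so v = 0.195*Q^(1/3)*H^(1/2)/r^(5/6)
Q^(1/3) = 9.6830
H^(1/2) = 2.8094
r^(5/6) = 7.2171
v = 0.195 * 9.6830 * 2.8094 / 7.2171 = 0.73503 m/s

0.73503 m/s


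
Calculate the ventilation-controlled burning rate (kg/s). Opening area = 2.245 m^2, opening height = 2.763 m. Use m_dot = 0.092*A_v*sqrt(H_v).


sqrt(H_v) = 1.6622
m_dot = 0.092 * 2.245 * 1.6622 = 0.34332 kg/s

0.34332 kg/s


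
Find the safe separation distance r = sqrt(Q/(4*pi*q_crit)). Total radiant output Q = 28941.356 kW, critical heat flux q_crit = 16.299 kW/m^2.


4*pi*q_crit = 204.82
Q/(4*pi*q_crit) = 141.30
r = sqrt(141.30) = 11.887 m

11.887 m


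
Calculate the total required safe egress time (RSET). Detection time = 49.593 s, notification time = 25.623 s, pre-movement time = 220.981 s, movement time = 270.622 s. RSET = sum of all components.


Total = 49.593 + 25.623 + 220.981 + 270.622 = 566.819 s

566.819 s


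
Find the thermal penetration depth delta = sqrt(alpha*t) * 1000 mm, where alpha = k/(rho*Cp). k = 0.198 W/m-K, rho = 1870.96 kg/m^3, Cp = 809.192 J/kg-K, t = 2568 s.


alpha = 0.198 / (1870.96 * 809.192) = 1.3078e-07 m^2/s
alpha * t = 0.00033585
delta = sqrt(0.00033585) * 1000 = 18.326 mm

18.326 mm


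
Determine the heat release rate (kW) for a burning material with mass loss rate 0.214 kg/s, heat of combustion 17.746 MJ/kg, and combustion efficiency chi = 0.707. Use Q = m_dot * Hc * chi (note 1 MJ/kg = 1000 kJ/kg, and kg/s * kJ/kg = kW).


Hc = 17.746 MJ/kg = 17.746 * 1000 kJ/kg = 17746 kJ/kg
Q = 0.214 kg/s * 17746 kJ/kg * 0.707 = 2684.9 kW

2684.9 kW


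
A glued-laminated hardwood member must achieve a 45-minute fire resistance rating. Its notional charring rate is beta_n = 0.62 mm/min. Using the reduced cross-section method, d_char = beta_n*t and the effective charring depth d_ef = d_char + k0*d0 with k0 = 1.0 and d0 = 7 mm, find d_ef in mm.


d_char = 0.62 * 45 = 27.9 mm
d_ef = 27.9 + 1.0*7 = 34.9 mm

34.9 mm


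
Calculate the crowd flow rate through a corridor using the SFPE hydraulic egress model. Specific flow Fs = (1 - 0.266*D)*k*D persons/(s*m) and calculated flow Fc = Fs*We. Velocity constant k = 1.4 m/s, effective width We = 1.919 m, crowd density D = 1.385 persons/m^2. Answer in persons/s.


1 - 0.266*D = 1 - 0.266*1.385 = 0.63159
Fs = 0.63159 * 1.4 * 1.385 = 1.2247 persons/(s*m)
Fc = 1.2247 * 1.919 = 2.3501 persons/s

2.3501 persons/s


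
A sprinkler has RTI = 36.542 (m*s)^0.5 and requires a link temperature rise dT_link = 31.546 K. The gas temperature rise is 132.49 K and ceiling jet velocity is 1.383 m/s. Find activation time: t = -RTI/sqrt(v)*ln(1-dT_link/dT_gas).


dT_link/dT_gas = 0.23810
ln(1 - 0.23810) = -0.27194
t = -36.542 / sqrt(1.383) * -0.27194 = 8.4500 s

8.4500 s


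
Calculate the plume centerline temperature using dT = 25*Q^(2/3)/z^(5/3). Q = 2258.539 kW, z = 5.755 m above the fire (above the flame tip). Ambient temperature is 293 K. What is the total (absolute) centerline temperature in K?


Q^(2/3) = 172.14
z^(5/3) = 18.482
dT = 25 * 172.14 / 18.482 = 232.85 K
T = 293 + 232.85 = 525.85 K

525.85 K


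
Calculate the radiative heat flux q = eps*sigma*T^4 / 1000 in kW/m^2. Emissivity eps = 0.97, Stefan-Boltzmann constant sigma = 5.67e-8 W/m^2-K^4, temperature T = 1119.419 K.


T^4 = 1.5703e+12
q = 0.97 * 5.67e-8 * 1.5703e+12 / 1000 = 86.363 kW/m^2

86.363 kW/m^2


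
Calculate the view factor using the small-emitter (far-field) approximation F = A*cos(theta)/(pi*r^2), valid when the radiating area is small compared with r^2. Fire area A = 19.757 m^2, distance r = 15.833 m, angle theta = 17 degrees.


cos(17 deg) = 0.95630
pi*r^2 = 787.55
F = 19.757 * 0.95630 / 787.55 = 0.023991

0.023991


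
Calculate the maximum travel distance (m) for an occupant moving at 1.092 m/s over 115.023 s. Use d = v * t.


d = 1.092 * 115.023 = 125.61 m

125.61 m


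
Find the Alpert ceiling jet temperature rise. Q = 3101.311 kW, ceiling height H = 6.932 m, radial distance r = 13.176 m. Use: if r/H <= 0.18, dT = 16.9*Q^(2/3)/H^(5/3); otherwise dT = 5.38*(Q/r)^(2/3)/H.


r/H = 13.176 / 6.932 = 1.9008
r/H > 0.18, so dT = 5.38*(Q/r)^(2/3)/H
Q/r = 235.38
(Q/r)^(2/3) = 38.122
dT = 5.38 * 38.122 / 6.932 = 29.587 K

29.587 K


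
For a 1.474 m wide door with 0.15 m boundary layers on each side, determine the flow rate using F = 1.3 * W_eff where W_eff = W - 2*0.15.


W_eff = 1.474 - 0.30 = 1.174 m
F = 1.3 * 1.174 = 1.5262 persons/s

1.5262 persons/s


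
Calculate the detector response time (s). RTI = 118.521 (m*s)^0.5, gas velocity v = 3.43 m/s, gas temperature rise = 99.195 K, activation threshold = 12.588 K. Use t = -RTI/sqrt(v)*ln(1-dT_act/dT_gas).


dT_act/dT_gas = 0.12690
ln(1 - 0.12690) = -0.13571
t = -118.521 / sqrt(3.43) * -0.13571 = 8.6846 s

8.6846 s


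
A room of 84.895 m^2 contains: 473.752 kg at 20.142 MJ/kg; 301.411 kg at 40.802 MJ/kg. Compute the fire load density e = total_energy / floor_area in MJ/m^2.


Total energy = 473.752*20.142 + 301.411*40.802
= 9542.313 + 12298.17
= 21840.48 MJ
e = 21840.48 / 84.895 = 257.26 MJ/m^2

257.26 MJ/m^2


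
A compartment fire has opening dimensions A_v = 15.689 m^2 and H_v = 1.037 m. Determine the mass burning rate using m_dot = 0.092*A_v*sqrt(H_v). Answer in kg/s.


sqrt(H_v) = 1.0183
m_dot = 0.092 * 15.689 * 1.0183 = 1.4698 kg/s

1.4698 kg/s


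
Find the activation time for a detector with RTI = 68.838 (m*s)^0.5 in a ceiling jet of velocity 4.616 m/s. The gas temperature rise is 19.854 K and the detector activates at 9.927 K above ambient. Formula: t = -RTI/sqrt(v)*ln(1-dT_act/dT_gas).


dT_act/dT_gas = 0.5
ln(1 - 0.5) = -0.69315
t = -68.838 / sqrt(4.616) * -0.69315 = 22.209 s

22.209 s


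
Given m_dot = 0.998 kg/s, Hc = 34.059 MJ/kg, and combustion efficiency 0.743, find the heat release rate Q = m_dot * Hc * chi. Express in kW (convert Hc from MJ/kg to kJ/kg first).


Hc = 34.059 MJ/kg = 34.059 * 1000 kJ/kg = 34059 kJ/kg
Q = 0.998 kg/s * 34059 kJ/kg * 0.743 = 25255 kW

25255 kW


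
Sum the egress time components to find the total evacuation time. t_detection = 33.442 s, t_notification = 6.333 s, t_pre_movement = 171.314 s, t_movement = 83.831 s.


Total = 33.442 + 6.333 + 171.314 + 83.831 = 294.92 s

294.92 s


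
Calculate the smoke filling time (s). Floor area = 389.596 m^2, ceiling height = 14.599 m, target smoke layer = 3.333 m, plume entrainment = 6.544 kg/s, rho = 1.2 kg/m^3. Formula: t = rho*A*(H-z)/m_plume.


H - z = 11.266 m
t = 1.2 * 389.596 * 11.266 / 6.544 = 804.86 s

804.86 s


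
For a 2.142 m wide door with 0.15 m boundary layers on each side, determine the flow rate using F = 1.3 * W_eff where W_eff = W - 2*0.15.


W_eff = 2.142 - 0.30 = 1.842 m
F = 1.3 * 1.842 = 2.3946 persons/s

2.3946 persons/s


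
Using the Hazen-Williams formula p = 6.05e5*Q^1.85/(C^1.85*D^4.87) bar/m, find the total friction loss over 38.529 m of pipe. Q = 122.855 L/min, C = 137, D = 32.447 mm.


Q^1.85 = 7334.6
C^1.85 = 8972.9
D^4.87 = 2.2878e+07
p/m = 0.021616 bar/m
p_total = 0.021616 * 38.529 = 0.83285 bar

0.83285 bar


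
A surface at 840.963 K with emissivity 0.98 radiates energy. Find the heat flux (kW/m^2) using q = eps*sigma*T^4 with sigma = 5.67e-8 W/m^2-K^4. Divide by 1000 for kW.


T^4 = 5.0016e+11
q = 0.98 * 5.67e-8 * 5.0016e+11 / 1000 = 27.792 kW/m^2

27.792 kW/m^2


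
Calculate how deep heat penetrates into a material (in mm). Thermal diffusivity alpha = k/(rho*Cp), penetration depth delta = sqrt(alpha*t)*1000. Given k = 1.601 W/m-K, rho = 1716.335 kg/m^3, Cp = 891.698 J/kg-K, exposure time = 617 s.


alpha = 1.601 / (1716.335 * 891.698) = 1.0461e-06 m^2/s
alpha * t = 0.00064544
delta = sqrt(0.00064544) * 1000 = 25.406 mm

25.406 mm


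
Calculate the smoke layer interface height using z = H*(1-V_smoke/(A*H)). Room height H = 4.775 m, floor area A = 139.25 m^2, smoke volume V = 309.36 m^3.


V/(A*H) = 0.46526
1 - 0.46526 = 0.53474
z = 4.775 * 0.53474 = 2.5534 m

2.5534 m


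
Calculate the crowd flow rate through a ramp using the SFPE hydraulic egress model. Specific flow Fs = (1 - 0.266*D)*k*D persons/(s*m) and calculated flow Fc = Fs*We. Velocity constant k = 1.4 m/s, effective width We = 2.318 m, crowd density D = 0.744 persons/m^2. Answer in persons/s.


1 - 0.266*D = 1 - 0.266*0.744 = 0.80210
Fs = 0.80210 * 1.4 * 0.744 = 0.83546 persons/(s*m)
Fc = 0.83546 * 2.318 = 1.9366 persons/s

1.9366 persons/s


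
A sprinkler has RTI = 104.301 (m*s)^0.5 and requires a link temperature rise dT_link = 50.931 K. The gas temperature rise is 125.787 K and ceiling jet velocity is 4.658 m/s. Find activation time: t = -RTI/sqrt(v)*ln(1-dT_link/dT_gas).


dT_link/dT_gas = 0.40490
ln(1 - 0.40490) = -0.51902
t = -104.301 / sqrt(4.658) * -0.51902 = 25.083 s

25.083 s


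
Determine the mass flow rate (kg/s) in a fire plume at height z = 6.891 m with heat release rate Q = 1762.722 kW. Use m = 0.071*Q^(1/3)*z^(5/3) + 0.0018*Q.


Q^(1/3) = 12.080
z^(5/3) = 24.954
First term = 0.071 * 12.080 * 24.954 = 21.402
Second term = 0.0018 * 1762.722 = 3.1729
m = 24.575 kg/s

24.575 kg/s


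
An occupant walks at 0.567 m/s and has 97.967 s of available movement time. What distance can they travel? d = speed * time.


d = 0.567 * 97.967 = 55.547 m

55.547 m


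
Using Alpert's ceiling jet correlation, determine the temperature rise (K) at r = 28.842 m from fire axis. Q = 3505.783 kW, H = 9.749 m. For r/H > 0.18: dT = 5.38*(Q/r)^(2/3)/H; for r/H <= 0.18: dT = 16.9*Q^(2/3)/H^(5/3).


r/H = 28.842 / 9.749 = 2.9585
r/H > 0.18, so dT = 5.38*(Q/r)^(2/3)/H
Q/r = 121.55
(Q/r)^(2/3) = 24.538
dT = 5.38 * 24.538 / 9.749 = 13.541 K

13.541 K


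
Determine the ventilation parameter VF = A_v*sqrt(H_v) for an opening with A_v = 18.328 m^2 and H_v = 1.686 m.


sqrt(H_v) = 1.2985
VF = 18.328 * 1.2985 = 23.798 m^(5/2)

23.798 m^(5/2)


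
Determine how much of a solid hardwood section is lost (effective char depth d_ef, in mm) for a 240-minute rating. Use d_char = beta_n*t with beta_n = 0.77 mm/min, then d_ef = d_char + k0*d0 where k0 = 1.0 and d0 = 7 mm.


d_char = 0.77 * 240 = 184.8 mm
d_ef = 184.8 + 1.0*7 = 191.8 mm

191.8 mm


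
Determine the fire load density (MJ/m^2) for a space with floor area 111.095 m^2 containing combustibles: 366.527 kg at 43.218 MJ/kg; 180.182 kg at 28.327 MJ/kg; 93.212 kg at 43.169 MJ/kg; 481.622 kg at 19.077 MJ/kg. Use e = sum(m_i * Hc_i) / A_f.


Total energy = 366.527*43.218 + 180.182*28.327 + 93.212*43.169 + 481.622*19.077
= 15840.56 + 5104.016 + 4023.869 + 9187.903
= 34156.35 MJ
e = 34156.35 / 111.095 = 307.45 MJ/m^2

307.45 MJ/m^2


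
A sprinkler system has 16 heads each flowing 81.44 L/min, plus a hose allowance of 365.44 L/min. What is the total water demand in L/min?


Sprinkler demand = 16 * 81.44 = 1303.04 L/min
Total = 1303.04 + 365.44 = 1668.48 L/min

1668.48 L/min


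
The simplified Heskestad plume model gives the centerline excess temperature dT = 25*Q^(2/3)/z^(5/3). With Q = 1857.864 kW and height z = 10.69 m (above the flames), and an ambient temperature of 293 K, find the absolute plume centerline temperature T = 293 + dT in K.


Q^(2/3) = 151.13
z^(5/3) = 51.876
dT = 25 * 151.13 / 51.876 = 72.832 K
T = 293 + 72.832 = 365.83 K

365.83 K


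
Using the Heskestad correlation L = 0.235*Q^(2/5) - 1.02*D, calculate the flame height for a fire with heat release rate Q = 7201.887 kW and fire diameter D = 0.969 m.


Q^(2/5) = 34.912
0.235 * Q^(2/5) = 8.2044
1.02 * D = 0.98838
L = 7.2160 m

7.2160 m


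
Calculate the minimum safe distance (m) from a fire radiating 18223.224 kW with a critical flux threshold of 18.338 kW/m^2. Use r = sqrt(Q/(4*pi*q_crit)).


4*pi*q_crit = 230.44
Q/(4*pi*q_crit) = 79.079
r = sqrt(79.079) = 8.8927 m

8.8927 m


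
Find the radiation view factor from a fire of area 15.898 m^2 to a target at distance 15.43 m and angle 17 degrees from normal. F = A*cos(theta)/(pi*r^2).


cos(17 deg) = 0.95630
pi*r^2 = 747.97
F = 15.898 * 0.95630 / 747.97 = 0.020326

0.020326


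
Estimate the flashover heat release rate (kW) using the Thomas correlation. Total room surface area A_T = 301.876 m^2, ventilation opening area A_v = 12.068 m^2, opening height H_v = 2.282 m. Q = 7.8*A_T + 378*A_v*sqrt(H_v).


7.8*A_T = 2354.6
sqrt(H_v) = 1.5106
378*A_v*sqrt(H_v) = 6891.0
Q = 2354.6 + 6891.0 = 9245.7 kW

9245.7 kW


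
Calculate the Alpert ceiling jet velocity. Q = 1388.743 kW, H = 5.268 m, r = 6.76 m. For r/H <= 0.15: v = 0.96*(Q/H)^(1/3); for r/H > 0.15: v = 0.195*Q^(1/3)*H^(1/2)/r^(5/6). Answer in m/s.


r/H = 6.76 / 5.268 = 1.2832
r/H > 0.15, so v = 0.195*Q^(1/3)*H^(1/2)/r^(5/6)
Q^(1/3) = 11.157
H^(1/2) = 2.2952
r^(5/6) = 4.9161
v = 0.195 * 11.157 * 2.2952 / 4.9161 = 1.0157 m/s

1.0157 m/s


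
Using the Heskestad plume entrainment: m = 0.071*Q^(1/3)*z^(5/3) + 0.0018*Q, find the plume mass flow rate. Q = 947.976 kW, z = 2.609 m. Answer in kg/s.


Q^(1/3) = 9.8235
z^(5/3) = 4.9445
First term = 0.071 * 9.8235 * 4.9445 = 3.4486
Second term = 0.0018 * 947.976 = 1.7064
m = 5.1550 kg/s

5.1550 kg/s


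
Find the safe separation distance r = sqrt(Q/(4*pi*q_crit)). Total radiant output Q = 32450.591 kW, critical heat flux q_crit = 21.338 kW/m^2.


4*pi*q_crit = 268.14
Q/(4*pi*q_crit) = 121.02
r = sqrt(121.02) = 11.001 m

11.001 m


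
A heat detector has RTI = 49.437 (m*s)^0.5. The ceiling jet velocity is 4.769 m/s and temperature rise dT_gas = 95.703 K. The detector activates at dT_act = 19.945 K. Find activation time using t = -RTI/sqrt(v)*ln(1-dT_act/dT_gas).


dT_act/dT_gas = 0.20841
ln(1 - 0.20841) = -0.23371
t = -49.437 / sqrt(4.769) * -0.23371 = 5.2906 s

5.2906 s


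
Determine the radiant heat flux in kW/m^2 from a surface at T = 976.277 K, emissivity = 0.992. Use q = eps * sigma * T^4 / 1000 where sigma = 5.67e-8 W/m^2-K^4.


T^4 = 9.0843e+11
q = 0.992 * 5.67e-8 * 9.0843e+11 / 1000 = 51.096 kW/m^2

51.096 kW/m^2


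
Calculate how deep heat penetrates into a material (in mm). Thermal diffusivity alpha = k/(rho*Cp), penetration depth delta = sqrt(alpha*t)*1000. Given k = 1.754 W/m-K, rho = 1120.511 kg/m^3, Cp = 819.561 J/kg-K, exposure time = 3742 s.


alpha = 1.754 / (1120.511 * 819.561) = 1.9100e-06 m^2/s
alpha * t = 0.0071472
delta = sqrt(0.0071472) * 1000 = 84.541 mm

84.541 mm


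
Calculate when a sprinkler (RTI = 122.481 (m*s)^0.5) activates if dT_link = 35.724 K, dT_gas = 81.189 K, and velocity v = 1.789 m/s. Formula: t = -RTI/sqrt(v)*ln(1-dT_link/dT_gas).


dT_link/dT_gas = 0.44001
ln(1 - 0.44001) = -0.57984
t = -122.481 / sqrt(1.789) * -0.57984 = 53.097 s

53.097 s


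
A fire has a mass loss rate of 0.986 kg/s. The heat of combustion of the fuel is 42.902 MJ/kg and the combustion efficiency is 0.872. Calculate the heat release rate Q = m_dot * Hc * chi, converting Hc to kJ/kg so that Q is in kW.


Hc = 42.902 MJ/kg = 42.902 * 1000 kJ/kg = 42902 kJ/kg
Q = 0.986 kg/s * 42902 kJ/kg * 0.872 = 36887 kW

36887 kW


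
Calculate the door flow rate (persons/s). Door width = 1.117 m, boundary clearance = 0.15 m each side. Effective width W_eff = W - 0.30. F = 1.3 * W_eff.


W_eff = 1.117 - 0.30 = 0.817 m
F = 1.3 * 0.817 = 1.0621 persons/s

1.0621 persons/s


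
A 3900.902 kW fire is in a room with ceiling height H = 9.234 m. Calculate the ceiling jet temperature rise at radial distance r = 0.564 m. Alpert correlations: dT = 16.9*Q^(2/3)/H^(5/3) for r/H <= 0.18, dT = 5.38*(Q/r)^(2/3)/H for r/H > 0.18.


r/H = 0.564 / 9.234 = 0.061079
r/H <= 0.18, so dT = 16.9*Q^(2/3)/H^(5/3)
Q^(2/3) = 247.80
H^(5/3) = 40.643
dT = 16.9 * 247.80 / 40.643 = 103.04 K

103.04 K


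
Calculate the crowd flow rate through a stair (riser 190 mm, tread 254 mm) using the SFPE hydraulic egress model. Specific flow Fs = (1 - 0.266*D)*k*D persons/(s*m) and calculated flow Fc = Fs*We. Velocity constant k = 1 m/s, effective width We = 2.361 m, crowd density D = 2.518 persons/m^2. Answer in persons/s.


1 - 0.266*D = 1 - 0.266*2.518 = 0.33021
Fs = 0.33021 * 1 * 2.518 = 0.83147 persons/(s*m)
Fc = 0.83147 * 2.361 = 1.9631 persons/s

1.9631 persons/s


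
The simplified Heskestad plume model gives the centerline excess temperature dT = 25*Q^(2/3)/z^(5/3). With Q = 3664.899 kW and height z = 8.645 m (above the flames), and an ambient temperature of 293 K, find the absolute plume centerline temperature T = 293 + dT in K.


Q^(2/3) = 237.71
z^(5/3) = 36.415
dT = 25 * 237.71 / 36.415 = 163.19 K
T = 293 + 163.19 = 456.19 K

456.19 K


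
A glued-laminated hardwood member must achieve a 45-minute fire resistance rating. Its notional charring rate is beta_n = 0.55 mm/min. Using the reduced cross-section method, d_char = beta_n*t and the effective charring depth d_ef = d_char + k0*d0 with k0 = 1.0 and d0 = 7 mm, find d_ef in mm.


d_char = 0.55 * 45 = 24.75 mm
d_ef = 24.75 + 1.0*7 = 31.75 mm

31.75 mm


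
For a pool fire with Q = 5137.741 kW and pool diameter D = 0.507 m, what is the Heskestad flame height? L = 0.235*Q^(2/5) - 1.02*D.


Q^(2/5) = 30.501
0.235 * Q^(2/5) = 7.1676
1.02 * D = 0.51714
L = 6.6505 m

6.6505 m


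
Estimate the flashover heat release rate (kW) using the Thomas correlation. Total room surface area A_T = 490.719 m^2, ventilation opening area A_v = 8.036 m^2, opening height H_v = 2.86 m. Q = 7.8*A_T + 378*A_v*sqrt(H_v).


7.8*A_T = 3827.6
sqrt(H_v) = 1.6912
378*A_v*sqrt(H_v) = 5137.1
Q = 3827.6 + 5137.1 = 8964.7 kW

8964.7 kW


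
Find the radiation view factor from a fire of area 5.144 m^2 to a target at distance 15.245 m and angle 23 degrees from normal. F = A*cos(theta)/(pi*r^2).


cos(23 deg) = 0.92050
pi*r^2 = 730.14
F = 5.144 * 0.92050 / 730.14 = 0.0064852

0.0064852


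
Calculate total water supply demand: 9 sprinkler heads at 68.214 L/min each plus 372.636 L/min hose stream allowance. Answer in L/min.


Sprinkler demand = 9 * 68.214 = 613.926 L/min
Total = 613.926 + 372.636 = 986.562 L/min

986.562 L/min


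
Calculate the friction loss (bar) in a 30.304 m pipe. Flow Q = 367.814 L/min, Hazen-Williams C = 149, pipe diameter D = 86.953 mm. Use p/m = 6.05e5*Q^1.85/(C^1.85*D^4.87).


Q^1.85 = 55771
C^1.85 = 10481
D^4.87 = 2.7817e+09
p/m = 0.0011573 bar/m
p_total = 0.0011573 * 30.304 = 0.035072 bar

0.035072 bar


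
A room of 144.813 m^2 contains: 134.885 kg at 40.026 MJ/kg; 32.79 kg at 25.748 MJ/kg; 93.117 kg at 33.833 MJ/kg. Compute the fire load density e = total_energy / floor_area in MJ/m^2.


Total energy = 134.885*40.026 + 32.79*25.748 + 93.117*33.833
= 5398.907 + 844.2769 + 3150.427
= 9393.611 MJ
e = 9393.611 / 144.813 = 64.867 MJ/m^2

64.867 MJ/m^2


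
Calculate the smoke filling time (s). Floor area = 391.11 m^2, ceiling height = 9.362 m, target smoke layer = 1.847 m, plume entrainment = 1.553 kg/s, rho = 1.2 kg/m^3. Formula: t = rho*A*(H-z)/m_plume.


H - z = 7.515 m
t = 1.2 * 391.11 * 7.515 / 1.553 = 2271.1 s

2271.1 s


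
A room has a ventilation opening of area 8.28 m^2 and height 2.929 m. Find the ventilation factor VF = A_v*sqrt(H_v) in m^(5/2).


sqrt(H_v) = 1.7114
VF = 8.28 * 1.7114 = 14.171 m^(5/2)

14.171 m^(5/2)


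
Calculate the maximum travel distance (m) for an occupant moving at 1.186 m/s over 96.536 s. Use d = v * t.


d = 1.186 * 96.536 = 114.49 m

114.49 m


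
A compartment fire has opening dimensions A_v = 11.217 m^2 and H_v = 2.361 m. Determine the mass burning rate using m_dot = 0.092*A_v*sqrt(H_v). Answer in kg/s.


sqrt(H_v) = 1.5366
m_dot = 0.092 * 11.217 * 1.5366 = 1.5857 kg/s

1.5857 kg/s


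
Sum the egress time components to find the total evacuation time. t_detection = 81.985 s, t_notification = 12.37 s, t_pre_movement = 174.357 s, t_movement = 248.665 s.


Total = 81.985 + 12.37 + 174.357 + 248.665 = 517.377 s

517.377 s


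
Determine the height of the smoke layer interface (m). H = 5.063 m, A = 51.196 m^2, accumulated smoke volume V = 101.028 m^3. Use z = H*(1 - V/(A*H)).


V/(A*H) = 0.38976
1 - 0.38976 = 0.61024
z = 5.063 * 0.61024 = 3.0896 m

3.0896 m


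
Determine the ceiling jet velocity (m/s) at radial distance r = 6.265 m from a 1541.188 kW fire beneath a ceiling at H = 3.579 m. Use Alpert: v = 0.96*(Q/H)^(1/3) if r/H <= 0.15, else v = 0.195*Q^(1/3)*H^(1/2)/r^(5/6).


r/H = 6.265 / 3.579 = 1.7505
r/H > 0.15, so v = 0.195*Q^(1/3)*H^(1/2)/r^(5/6)
Q^(1/3) = 11.551
H^(1/2) = 1.8918
r^(5/6) = 4.6142
v = 0.195 * 11.551 * 1.8918 / 4.6142 = 0.92349 m/s

0.92349 m/s


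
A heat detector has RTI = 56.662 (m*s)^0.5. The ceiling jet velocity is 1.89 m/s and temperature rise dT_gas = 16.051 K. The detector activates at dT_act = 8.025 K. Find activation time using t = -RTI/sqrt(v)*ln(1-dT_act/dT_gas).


dT_act/dT_gas = 0.49997
ln(1 - 0.49997) = -0.69308
t = -56.662 / sqrt(1.89) * -0.69308 = 28.566 s

28.566 s


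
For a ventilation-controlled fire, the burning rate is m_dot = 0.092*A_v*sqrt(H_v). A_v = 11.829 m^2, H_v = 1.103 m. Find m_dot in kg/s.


sqrt(H_v) = 1.0502
m_dot = 0.092 * 11.829 * 1.0502 = 1.1429 kg/s

1.1429 kg/s


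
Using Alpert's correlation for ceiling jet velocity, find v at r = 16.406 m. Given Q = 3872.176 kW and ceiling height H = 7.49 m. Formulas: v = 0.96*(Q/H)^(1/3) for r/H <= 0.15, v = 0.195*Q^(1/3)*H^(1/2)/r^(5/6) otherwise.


r/H = 16.406 / 7.49 = 2.1904
r/H > 0.15, so v = 0.195*Q^(1/3)*H^(1/2)/r^(5/6)
Q^(1/3) = 15.703
H^(1/2) = 2.7368
r^(5/6) = 10.292
v = 0.195 * 15.703 * 2.7368 / 10.292 = 0.81425 m/s

0.81425 m/s


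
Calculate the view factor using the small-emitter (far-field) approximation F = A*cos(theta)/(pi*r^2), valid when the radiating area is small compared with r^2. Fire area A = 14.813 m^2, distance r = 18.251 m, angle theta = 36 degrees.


cos(36 deg) = 0.80902
pi*r^2 = 1046.5
F = 14.813 * 0.80902 / 1046.5 = 0.011452

0.011452


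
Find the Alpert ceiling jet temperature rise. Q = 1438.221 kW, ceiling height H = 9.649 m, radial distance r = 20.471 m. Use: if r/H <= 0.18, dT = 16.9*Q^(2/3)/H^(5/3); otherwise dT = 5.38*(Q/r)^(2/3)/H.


r/H = 20.471 / 9.649 = 2.1216
r/H > 0.18, so dT = 5.38*(Q/r)^(2/3)/H
Q/r = 70.257
(Q/r)^(2/3) = 17.026
dT = 5.38 * 17.026 / 9.649 = 9.4935 K

9.4935 K


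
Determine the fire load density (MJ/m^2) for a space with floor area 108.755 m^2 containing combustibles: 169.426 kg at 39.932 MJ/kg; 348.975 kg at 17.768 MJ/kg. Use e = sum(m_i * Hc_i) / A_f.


Total energy = 169.426*39.932 + 348.975*17.768
= 6765.519 + 6200.588
= 12966.11 MJ
e = 12966.11 / 108.755 = 119.22 MJ/m^2

119.22 MJ/m^2


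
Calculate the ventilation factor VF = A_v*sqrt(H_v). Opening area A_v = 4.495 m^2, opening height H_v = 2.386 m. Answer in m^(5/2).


sqrt(H_v) = 1.5447
VF = 4.495 * 1.5447 = 6.9433 m^(5/2)

6.9433 m^(5/2)


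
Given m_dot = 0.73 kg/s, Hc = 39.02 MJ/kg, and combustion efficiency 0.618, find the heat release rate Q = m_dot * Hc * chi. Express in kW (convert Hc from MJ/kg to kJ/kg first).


Hc = 39.02 MJ/kg = 39.02 * 1000 kJ/kg = 39020 kJ/kg
Q = 0.73 kg/s * 39020 kJ/kg * 0.618 = 17603 kW

17603 kW


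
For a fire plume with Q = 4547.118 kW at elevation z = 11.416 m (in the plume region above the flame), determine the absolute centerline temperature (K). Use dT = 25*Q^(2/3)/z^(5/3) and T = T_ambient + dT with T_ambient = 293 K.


Q^(2/3) = 274.47
z^(5/3) = 57.879
dT = 25 * 274.47 / 57.879 = 118.55 K
T = 293 + 118.55 = 411.55 K

411.55 K


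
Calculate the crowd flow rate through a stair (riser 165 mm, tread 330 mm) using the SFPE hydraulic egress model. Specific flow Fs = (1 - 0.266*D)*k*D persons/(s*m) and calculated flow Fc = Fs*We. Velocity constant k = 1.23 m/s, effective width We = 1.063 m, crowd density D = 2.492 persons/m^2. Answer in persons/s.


1 - 0.266*D = 1 - 0.266*2.492 = 0.33713
Fs = 0.33713 * 1.23 * 2.492 = 1.0334 persons/(s*m)
Fc = 1.0334 * 1.063 = 1.0985 persons/s

1.0985 persons/s


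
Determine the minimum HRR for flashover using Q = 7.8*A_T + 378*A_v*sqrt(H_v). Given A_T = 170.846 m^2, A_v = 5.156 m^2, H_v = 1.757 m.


7.8*A_T = 1332.6
sqrt(H_v) = 1.3255
378*A_v*sqrt(H_v) = 2583.4
Q = 1332.6 + 2583.4 = 3916.0 kW

3916.0 kW


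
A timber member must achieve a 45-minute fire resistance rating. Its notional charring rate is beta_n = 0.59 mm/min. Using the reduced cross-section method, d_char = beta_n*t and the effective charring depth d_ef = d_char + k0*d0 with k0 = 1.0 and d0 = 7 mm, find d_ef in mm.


d_char = 0.59 * 45 = 26.55 mm
d_ef = 26.55 + 1.0*7 = 33.55 mm

33.55 mm


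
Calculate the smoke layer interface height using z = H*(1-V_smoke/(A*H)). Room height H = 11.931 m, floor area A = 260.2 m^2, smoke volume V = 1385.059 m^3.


V/(A*H) = 0.44615
1 - 0.44615 = 0.55385
z = 11.931 * 0.55385 = 6.6079 m

6.6079 m


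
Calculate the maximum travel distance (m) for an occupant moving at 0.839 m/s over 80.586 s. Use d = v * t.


d = 0.839 * 80.586 = 67.612 m

67.612 m
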